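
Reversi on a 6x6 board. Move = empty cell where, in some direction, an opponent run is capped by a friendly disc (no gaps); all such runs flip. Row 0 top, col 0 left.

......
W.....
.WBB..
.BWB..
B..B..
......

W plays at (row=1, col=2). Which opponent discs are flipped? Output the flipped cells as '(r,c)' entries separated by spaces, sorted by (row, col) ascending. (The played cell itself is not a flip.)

Dir NW: first cell '.' (not opp) -> no flip
Dir N: first cell '.' (not opp) -> no flip
Dir NE: first cell '.' (not opp) -> no flip
Dir W: first cell '.' (not opp) -> no flip
Dir E: first cell '.' (not opp) -> no flip
Dir SW: first cell 'W' (not opp) -> no flip
Dir S: opp run (2,2) capped by W -> flip
Dir SE: opp run (2,3), next='.' -> no flip

Answer: (2,2)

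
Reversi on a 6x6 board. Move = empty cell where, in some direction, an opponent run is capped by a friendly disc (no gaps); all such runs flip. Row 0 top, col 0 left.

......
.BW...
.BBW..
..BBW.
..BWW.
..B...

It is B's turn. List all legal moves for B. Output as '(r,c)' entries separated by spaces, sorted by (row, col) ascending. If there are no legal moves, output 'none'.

(0,1): no bracket -> illegal
(0,2): flips 1 -> legal
(0,3): flips 1 -> legal
(1,3): flips 2 -> legal
(1,4): flips 1 -> legal
(2,4): flips 1 -> legal
(2,5): flips 2 -> legal
(3,5): flips 1 -> legal
(4,5): flips 2 -> legal
(5,3): flips 1 -> legal
(5,4): flips 1 -> legal
(5,5): flips 1 -> legal

Answer: (0,2) (0,3) (1,3) (1,4) (2,4) (2,5) (3,5) (4,5) (5,3) (5,4) (5,5)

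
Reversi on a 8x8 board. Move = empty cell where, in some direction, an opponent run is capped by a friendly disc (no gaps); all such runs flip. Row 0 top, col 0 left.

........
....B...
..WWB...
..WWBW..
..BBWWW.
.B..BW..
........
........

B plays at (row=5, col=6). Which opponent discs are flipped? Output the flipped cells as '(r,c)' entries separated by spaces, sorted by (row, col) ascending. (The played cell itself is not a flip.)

Dir NW: opp run (4,5) capped by B -> flip
Dir N: opp run (4,6), next='.' -> no flip
Dir NE: first cell '.' (not opp) -> no flip
Dir W: opp run (5,5) capped by B -> flip
Dir E: first cell '.' (not opp) -> no flip
Dir SW: first cell '.' (not opp) -> no flip
Dir S: first cell '.' (not opp) -> no flip
Dir SE: first cell '.' (not opp) -> no flip

Answer: (4,5) (5,5)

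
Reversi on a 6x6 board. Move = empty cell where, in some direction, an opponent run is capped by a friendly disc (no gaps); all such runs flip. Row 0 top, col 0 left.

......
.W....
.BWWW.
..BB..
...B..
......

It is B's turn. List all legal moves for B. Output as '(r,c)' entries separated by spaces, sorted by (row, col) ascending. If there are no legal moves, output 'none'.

Answer: (0,0) (0,1) (1,2) (1,3) (1,4) (1,5) (2,5)

Derivation:
(0,0): flips 2 -> legal
(0,1): flips 1 -> legal
(0,2): no bracket -> illegal
(1,0): no bracket -> illegal
(1,2): flips 1 -> legal
(1,3): flips 1 -> legal
(1,4): flips 1 -> legal
(1,5): flips 1 -> legal
(2,0): no bracket -> illegal
(2,5): flips 3 -> legal
(3,1): no bracket -> illegal
(3,4): no bracket -> illegal
(3,5): no bracket -> illegal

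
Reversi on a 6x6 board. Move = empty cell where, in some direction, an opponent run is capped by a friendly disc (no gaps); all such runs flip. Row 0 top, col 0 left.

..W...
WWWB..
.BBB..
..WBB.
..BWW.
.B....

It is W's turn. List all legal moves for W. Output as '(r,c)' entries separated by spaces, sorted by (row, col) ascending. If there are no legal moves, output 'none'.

(0,3): flips 3 -> legal
(0,4): no bracket -> illegal
(1,4): flips 2 -> legal
(2,0): no bracket -> illegal
(2,4): flips 2 -> legal
(2,5): flips 1 -> legal
(3,0): flips 1 -> legal
(3,1): flips 1 -> legal
(3,5): flips 2 -> legal
(4,0): no bracket -> illegal
(4,1): flips 1 -> legal
(4,5): flips 2 -> legal
(5,0): no bracket -> illegal
(5,2): flips 1 -> legal
(5,3): no bracket -> illegal

Answer: (0,3) (1,4) (2,4) (2,5) (3,0) (3,1) (3,5) (4,1) (4,5) (5,2)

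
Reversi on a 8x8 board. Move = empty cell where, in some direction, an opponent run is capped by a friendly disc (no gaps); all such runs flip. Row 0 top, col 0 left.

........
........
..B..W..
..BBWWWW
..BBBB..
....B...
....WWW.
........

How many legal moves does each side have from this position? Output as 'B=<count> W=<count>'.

Answer: B=8 W=7

Derivation:
-- B to move --
(1,4): no bracket -> illegal
(1,5): flips 2 -> legal
(1,6): flips 2 -> legal
(2,3): flips 1 -> legal
(2,4): flips 1 -> legal
(2,6): flips 1 -> legal
(2,7): flips 1 -> legal
(4,6): no bracket -> illegal
(4,7): no bracket -> illegal
(5,3): no bracket -> illegal
(5,5): no bracket -> illegal
(5,6): no bracket -> illegal
(5,7): no bracket -> illegal
(6,3): no bracket -> illegal
(6,7): no bracket -> illegal
(7,3): no bracket -> illegal
(7,4): flips 1 -> legal
(7,5): no bracket -> illegal
(7,6): flips 1 -> legal
(7,7): no bracket -> illegal
B mobility = 8
-- W to move --
(1,1): no bracket -> illegal
(1,2): no bracket -> illegal
(1,3): no bracket -> illegal
(2,1): flips 3 -> legal
(2,3): no bracket -> illegal
(2,4): no bracket -> illegal
(3,1): flips 2 -> legal
(4,1): no bracket -> illegal
(4,6): no bracket -> illegal
(5,1): no bracket -> illegal
(5,2): flips 1 -> legal
(5,3): flips 1 -> legal
(5,5): flips 1 -> legal
(5,6): flips 1 -> legal
(6,3): flips 2 -> legal
W mobility = 7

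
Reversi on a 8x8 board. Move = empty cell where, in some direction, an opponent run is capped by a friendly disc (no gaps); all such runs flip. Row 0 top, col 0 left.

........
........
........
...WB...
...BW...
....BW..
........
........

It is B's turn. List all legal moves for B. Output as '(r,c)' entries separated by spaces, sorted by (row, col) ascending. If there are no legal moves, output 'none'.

(2,2): no bracket -> illegal
(2,3): flips 1 -> legal
(2,4): no bracket -> illegal
(3,2): flips 1 -> legal
(3,5): no bracket -> illegal
(4,2): no bracket -> illegal
(4,5): flips 1 -> legal
(4,6): no bracket -> illegal
(5,3): no bracket -> illegal
(5,6): flips 1 -> legal
(6,4): no bracket -> illegal
(6,5): no bracket -> illegal
(6,6): no bracket -> illegal

Answer: (2,3) (3,2) (4,5) (5,6)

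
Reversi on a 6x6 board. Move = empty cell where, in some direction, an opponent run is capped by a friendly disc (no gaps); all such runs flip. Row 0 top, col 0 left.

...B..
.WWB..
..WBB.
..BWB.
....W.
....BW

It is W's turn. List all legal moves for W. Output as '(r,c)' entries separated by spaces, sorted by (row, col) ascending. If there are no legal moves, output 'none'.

Answer: (0,4) (1,4) (1,5) (2,5) (3,1) (3,5) (4,2) (4,5) (5,3)

Derivation:
(0,2): no bracket -> illegal
(0,4): flips 1 -> legal
(1,4): flips 3 -> legal
(1,5): flips 1 -> legal
(2,1): no bracket -> illegal
(2,5): flips 2 -> legal
(3,1): flips 1 -> legal
(3,5): flips 1 -> legal
(4,1): no bracket -> illegal
(4,2): flips 1 -> legal
(4,3): no bracket -> illegal
(4,5): flips 2 -> legal
(5,3): flips 1 -> legal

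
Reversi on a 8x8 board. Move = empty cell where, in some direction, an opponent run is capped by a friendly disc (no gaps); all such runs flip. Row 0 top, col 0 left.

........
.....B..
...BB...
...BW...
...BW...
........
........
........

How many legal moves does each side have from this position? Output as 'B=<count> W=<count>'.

-- B to move --
(2,5): flips 1 -> legal
(3,5): flips 1 -> legal
(4,5): flips 2 -> legal
(5,3): no bracket -> illegal
(5,4): flips 2 -> legal
(5,5): flips 1 -> legal
B mobility = 5
-- W to move --
(0,4): no bracket -> illegal
(0,5): no bracket -> illegal
(0,6): no bracket -> illegal
(1,2): flips 1 -> legal
(1,3): no bracket -> illegal
(1,4): flips 1 -> legal
(1,6): no bracket -> illegal
(2,2): flips 1 -> legal
(2,5): no bracket -> illegal
(2,6): no bracket -> illegal
(3,2): flips 1 -> legal
(3,5): no bracket -> illegal
(4,2): flips 1 -> legal
(5,2): flips 1 -> legal
(5,3): no bracket -> illegal
(5,4): no bracket -> illegal
W mobility = 6

Answer: B=5 W=6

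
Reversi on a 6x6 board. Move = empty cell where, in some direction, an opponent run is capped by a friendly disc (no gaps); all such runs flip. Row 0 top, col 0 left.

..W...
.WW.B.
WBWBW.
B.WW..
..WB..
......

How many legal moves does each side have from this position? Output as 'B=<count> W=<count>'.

Answer: B=6 W=10

Derivation:
-- B to move --
(0,0): no bracket -> illegal
(0,1): flips 2 -> legal
(0,3): flips 1 -> legal
(1,0): flips 1 -> legal
(1,3): no bracket -> illegal
(1,5): no bracket -> illegal
(2,5): flips 1 -> legal
(3,1): no bracket -> illegal
(3,4): flips 1 -> legal
(3,5): no bracket -> illegal
(4,1): flips 2 -> legal
(4,4): no bracket -> illegal
(5,1): no bracket -> illegal
(5,2): no bracket -> illegal
(5,3): no bracket -> illegal
B mobility = 6
-- W to move --
(0,3): no bracket -> illegal
(0,4): flips 1 -> legal
(0,5): flips 2 -> legal
(1,0): flips 1 -> legal
(1,3): flips 1 -> legal
(1,5): no bracket -> illegal
(2,5): no bracket -> illegal
(3,1): flips 1 -> legal
(3,4): flips 1 -> legal
(4,0): flips 1 -> legal
(4,1): no bracket -> illegal
(4,4): flips 1 -> legal
(5,2): no bracket -> illegal
(5,3): flips 1 -> legal
(5,4): flips 1 -> legal
W mobility = 10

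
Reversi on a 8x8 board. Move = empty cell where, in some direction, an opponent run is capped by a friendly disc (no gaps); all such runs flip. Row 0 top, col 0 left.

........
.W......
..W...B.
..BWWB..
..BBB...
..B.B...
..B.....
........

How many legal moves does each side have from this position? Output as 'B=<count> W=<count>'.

-- B to move --
(0,0): flips 3 -> legal
(0,1): no bracket -> illegal
(0,2): no bracket -> illegal
(1,0): no bracket -> illegal
(1,2): flips 1 -> legal
(1,3): no bracket -> illegal
(2,0): no bracket -> illegal
(2,1): no bracket -> illegal
(2,3): flips 1 -> legal
(2,4): flips 2 -> legal
(2,5): flips 1 -> legal
(3,1): no bracket -> illegal
(4,5): no bracket -> illegal
B mobility = 5
-- W to move --
(1,5): no bracket -> illegal
(1,6): no bracket -> illegal
(1,7): no bracket -> illegal
(2,1): no bracket -> illegal
(2,3): no bracket -> illegal
(2,4): no bracket -> illegal
(2,5): no bracket -> illegal
(2,7): no bracket -> illegal
(3,1): flips 1 -> legal
(3,6): flips 1 -> legal
(3,7): no bracket -> illegal
(4,1): no bracket -> illegal
(4,5): no bracket -> illegal
(4,6): no bracket -> illegal
(5,1): flips 1 -> legal
(5,3): flips 1 -> legal
(5,5): flips 1 -> legal
(6,1): flips 2 -> legal
(6,3): no bracket -> illegal
(6,4): flips 2 -> legal
(6,5): no bracket -> illegal
(7,1): no bracket -> illegal
(7,2): flips 4 -> legal
(7,3): no bracket -> illegal
W mobility = 8

Answer: B=5 W=8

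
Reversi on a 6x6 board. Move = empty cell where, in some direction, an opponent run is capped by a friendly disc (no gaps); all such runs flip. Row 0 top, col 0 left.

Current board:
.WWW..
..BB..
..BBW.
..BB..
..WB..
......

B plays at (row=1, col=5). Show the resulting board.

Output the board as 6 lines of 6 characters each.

Place B at (1,5); scan 8 dirs for brackets.
Dir NW: first cell '.' (not opp) -> no flip
Dir N: first cell '.' (not opp) -> no flip
Dir NE: edge -> no flip
Dir W: first cell '.' (not opp) -> no flip
Dir E: edge -> no flip
Dir SW: opp run (2,4) capped by B -> flip
Dir S: first cell '.' (not opp) -> no flip
Dir SE: edge -> no flip
All flips: (2,4)

Answer: .WWW..
..BB.B
..BBB.
..BB..
..WB..
......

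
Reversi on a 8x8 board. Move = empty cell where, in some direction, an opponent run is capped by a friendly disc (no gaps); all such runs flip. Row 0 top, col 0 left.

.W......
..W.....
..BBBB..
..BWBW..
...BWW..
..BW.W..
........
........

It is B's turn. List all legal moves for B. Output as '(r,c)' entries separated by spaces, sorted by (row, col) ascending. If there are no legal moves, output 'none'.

(0,0): no bracket -> illegal
(0,2): flips 1 -> legal
(0,3): no bracket -> illegal
(1,0): no bracket -> illegal
(1,1): no bracket -> illegal
(1,3): no bracket -> illegal
(2,1): no bracket -> illegal
(2,6): no bracket -> illegal
(3,6): flips 1 -> legal
(4,2): flips 1 -> legal
(4,6): flips 3 -> legal
(5,4): flips 2 -> legal
(5,6): flips 1 -> legal
(6,2): no bracket -> illegal
(6,3): flips 1 -> legal
(6,4): no bracket -> illegal
(6,5): flips 3 -> legal
(6,6): flips 3 -> legal

Answer: (0,2) (3,6) (4,2) (4,6) (5,4) (5,6) (6,3) (6,5) (6,6)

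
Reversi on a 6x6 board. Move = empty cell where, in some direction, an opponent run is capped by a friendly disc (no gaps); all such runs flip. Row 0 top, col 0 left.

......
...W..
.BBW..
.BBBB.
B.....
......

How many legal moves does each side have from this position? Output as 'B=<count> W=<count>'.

Answer: B=5 W=4

Derivation:
-- B to move --
(0,2): no bracket -> illegal
(0,3): flips 2 -> legal
(0,4): flips 1 -> legal
(1,2): flips 1 -> legal
(1,4): flips 1 -> legal
(2,4): flips 1 -> legal
B mobility = 5
-- W to move --
(1,0): no bracket -> illegal
(1,1): no bracket -> illegal
(1,2): no bracket -> illegal
(2,0): flips 2 -> legal
(2,4): no bracket -> illegal
(2,5): no bracket -> illegal
(3,0): no bracket -> illegal
(3,5): no bracket -> illegal
(4,1): flips 1 -> legal
(4,2): no bracket -> illegal
(4,3): flips 1 -> legal
(4,4): no bracket -> illegal
(4,5): flips 1 -> legal
(5,0): no bracket -> illegal
(5,1): no bracket -> illegal
W mobility = 4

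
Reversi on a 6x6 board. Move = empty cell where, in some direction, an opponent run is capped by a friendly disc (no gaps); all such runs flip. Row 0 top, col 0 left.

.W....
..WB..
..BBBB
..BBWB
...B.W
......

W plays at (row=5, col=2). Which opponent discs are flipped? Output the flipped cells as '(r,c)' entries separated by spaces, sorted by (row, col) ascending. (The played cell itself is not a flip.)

Answer: (4,3)

Derivation:
Dir NW: first cell '.' (not opp) -> no flip
Dir N: first cell '.' (not opp) -> no flip
Dir NE: opp run (4,3) capped by W -> flip
Dir W: first cell '.' (not opp) -> no flip
Dir E: first cell '.' (not opp) -> no flip
Dir SW: edge -> no flip
Dir S: edge -> no flip
Dir SE: edge -> no flip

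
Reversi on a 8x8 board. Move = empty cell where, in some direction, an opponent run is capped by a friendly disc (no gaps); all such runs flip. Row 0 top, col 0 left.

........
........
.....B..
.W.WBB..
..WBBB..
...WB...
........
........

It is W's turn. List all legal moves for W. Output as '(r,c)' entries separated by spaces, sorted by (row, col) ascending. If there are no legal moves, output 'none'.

Answer: (2,6) (3,6) (4,6) (5,5)

Derivation:
(1,4): no bracket -> illegal
(1,5): no bracket -> illegal
(1,6): no bracket -> illegal
(2,3): no bracket -> illegal
(2,4): no bracket -> illegal
(2,6): flips 2 -> legal
(3,2): no bracket -> illegal
(3,6): flips 2 -> legal
(4,6): flips 3 -> legal
(5,2): no bracket -> illegal
(5,5): flips 2 -> legal
(5,6): no bracket -> illegal
(6,3): no bracket -> illegal
(6,4): no bracket -> illegal
(6,5): no bracket -> illegal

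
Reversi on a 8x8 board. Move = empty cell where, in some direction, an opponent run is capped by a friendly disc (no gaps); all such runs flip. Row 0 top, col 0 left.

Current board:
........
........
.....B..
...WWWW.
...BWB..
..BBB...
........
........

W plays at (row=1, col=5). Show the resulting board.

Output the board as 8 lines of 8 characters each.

Answer: ........
.....W..
.....W..
...WWWW.
...BWB..
..BBB...
........
........

Derivation:
Place W at (1,5); scan 8 dirs for brackets.
Dir NW: first cell '.' (not opp) -> no flip
Dir N: first cell '.' (not opp) -> no flip
Dir NE: first cell '.' (not opp) -> no flip
Dir W: first cell '.' (not opp) -> no flip
Dir E: first cell '.' (not opp) -> no flip
Dir SW: first cell '.' (not opp) -> no flip
Dir S: opp run (2,5) capped by W -> flip
Dir SE: first cell '.' (not opp) -> no flip
All flips: (2,5)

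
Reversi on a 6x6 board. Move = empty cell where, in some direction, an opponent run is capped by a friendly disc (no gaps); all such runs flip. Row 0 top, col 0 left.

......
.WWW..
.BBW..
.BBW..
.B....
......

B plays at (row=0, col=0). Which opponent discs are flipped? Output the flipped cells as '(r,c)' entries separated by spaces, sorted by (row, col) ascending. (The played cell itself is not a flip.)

Answer: (1,1)

Derivation:
Dir NW: edge -> no flip
Dir N: edge -> no flip
Dir NE: edge -> no flip
Dir W: edge -> no flip
Dir E: first cell '.' (not opp) -> no flip
Dir SW: edge -> no flip
Dir S: first cell '.' (not opp) -> no flip
Dir SE: opp run (1,1) capped by B -> flip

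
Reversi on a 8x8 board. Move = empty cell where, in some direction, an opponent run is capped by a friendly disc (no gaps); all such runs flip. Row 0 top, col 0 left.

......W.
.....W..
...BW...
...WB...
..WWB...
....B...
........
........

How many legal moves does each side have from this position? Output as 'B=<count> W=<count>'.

Answer: B=7 W=8

Derivation:
-- B to move --
(0,4): no bracket -> illegal
(0,5): no bracket -> illegal
(0,7): no bracket -> illegal
(1,3): no bracket -> illegal
(1,4): flips 1 -> legal
(1,6): no bracket -> illegal
(1,7): no bracket -> illegal
(2,2): flips 1 -> legal
(2,5): flips 1 -> legal
(2,6): no bracket -> illegal
(3,1): no bracket -> illegal
(3,2): flips 2 -> legal
(3,5): no bracket -> illegal
(4,1): flips 2 -> legal
(5,1): no bracket -> illegal
(5,2): flips 1 -> legal
(5,3): flips 2 -> legal
B mobility = 7
-- W to move --
(1,2): no bracket -> illegal
(1,3): flips 1 -> legal
(1,4): no bracket -> illegal
(2,2): flips 1 -> legal
(2,5): flips 1 -> legal
(3,2): no bracket -> illegal
(3,5): flips 1 -> legal
(4,5): flips 1 -> legal
(5,3): no bracket -> illegal
(5,5): flips 1 -> legal
(6,3): no bracket -> illegal
(6,4): flips 3 -> legal
(6,5): flips 1 -> legal
W mobility = 8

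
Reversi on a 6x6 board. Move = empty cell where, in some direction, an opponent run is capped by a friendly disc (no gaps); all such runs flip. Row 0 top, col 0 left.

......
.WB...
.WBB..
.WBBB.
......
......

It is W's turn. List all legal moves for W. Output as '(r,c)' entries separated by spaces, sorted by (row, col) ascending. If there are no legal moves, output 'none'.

Answer: (0,3) (1,3) (2,4) (3,5) (4,3) (4,4)

Derivation:
(0,1): no bracket -> illegal
(0,2): no bracket -> illegal
(0,3): flips 1 -> legal
(1,3): flips 2 -> legal
(1,4): no bracket -> illegal
(2,4): flips 2 -> legal
(2,5): no bracket -> illegal
(3,5): flips 3 -> legal
(4,1): no bracket -> illegal
(4,2): no bracket -> illegal
(4,3): flips 1 -> legal
(4,4): flips 2 -> legal
(4,5): no bracket -> illegal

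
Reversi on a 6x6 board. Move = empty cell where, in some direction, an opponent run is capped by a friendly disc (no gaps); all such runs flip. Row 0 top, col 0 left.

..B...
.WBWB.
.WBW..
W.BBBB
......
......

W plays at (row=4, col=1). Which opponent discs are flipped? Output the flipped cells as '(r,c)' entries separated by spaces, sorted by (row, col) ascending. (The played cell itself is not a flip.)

Dir NW: first cell 'W' (not opp) -> no flip
Dir N: first cell '.' (not opp) -> no flip
Dir NE: opp run (3,2) capped by W -> flip
Dir W: first cell '.' (not opp) -> no flip
Dir E: first cell '.' (not opp) -> no flip
Dir SW: first cell '.' (not opp) -> no flip
Dir S: first cell '.' (not opp) -> no flip
Dir SE: first cell '.' (not opp) -> no flip

Answer: (3,2)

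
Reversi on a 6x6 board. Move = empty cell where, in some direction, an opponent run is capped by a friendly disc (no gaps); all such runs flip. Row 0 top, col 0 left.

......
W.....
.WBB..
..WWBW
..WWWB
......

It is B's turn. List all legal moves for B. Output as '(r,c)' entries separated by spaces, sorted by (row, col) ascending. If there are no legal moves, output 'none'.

(0,0): no bracket -> illegal
(0,1): no bracket -> illegal
(1,1): no bracket -> illegal
(1,2): no bracket -> illegal
(2,0): flips 1 -> legal
(2,4): no bracket -> illegal
(2,5): flips 1 -> legal
(3,0): no bracket -> illegal
(3,1): flips 2 -> legal
(4,1): flips 4 -> legal
(5,1): no bracket -> illegal
(5,2): flips 3 -> legal
(5,3): flips 2 -> legal
(5,4): flips 1 -> legal
(5,5): flips 2 -> legal

Answer: (2,0) (2,5) (3,1) (4,1) (5,2) (5,3) (5,4) (5,5)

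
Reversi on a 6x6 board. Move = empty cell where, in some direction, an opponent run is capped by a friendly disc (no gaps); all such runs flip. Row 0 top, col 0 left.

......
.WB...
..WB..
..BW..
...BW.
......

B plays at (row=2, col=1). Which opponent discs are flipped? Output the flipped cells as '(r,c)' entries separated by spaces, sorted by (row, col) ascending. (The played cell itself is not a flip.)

Dir NW: first cell '.' (not opp) -> no flip
Dir N: opp run (1,1), next='.' -> no flip
Dir NE: first cell 'B' (not opp) -> no flip
Dir W: first cell '.' (not opp) -> no flip
Dir E: opp run (2,2) capped by B -> flip
Dir SW: first cell '.' (not opp) -> no flip
Dir S: first cell '.' (not opp) -> no flip
Dir SE: first cell 'B' (not opp) -> no flip

Answer: (2,2)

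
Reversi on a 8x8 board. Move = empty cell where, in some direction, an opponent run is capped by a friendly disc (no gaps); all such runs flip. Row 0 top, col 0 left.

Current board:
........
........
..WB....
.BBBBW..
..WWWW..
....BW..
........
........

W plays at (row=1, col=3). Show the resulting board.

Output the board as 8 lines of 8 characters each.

Answer: ........
...W....
..WW....
.BBWBW..
..WWWW..
....BW..
........
........

Derivation:
Place W at (1,3); scan 8 dirs for brackets.
Dir NW: first cell '.' (not opp) -> no flip
Dir N: first cell '.' (not opp) -> no flip
Dir NE: first cell '.' (not opp) -> no flip
Dir W: first cell '.' (not opp) -> no flip
Dir E: first cell '.' (not opp) -> no flip
Dir SW: first cell 'W' (not opp) -> no flip
Dir S: opp run (2,3) (3,3) capped by W -> flip
Dir SE: first cell '.' (not opp) -> no flip
All flips: (2,3) (3,3)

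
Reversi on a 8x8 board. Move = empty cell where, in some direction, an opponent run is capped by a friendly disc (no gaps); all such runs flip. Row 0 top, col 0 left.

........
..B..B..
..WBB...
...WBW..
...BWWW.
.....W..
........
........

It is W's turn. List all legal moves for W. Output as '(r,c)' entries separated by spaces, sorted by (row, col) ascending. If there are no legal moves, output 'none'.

Answer: (0,1) (0,2) (0,6) (1,3) (1,4) (2,5) (4,2) (5,3)

Derivation:
(0,1): flips 3 -> legal
(0,2): flips 1 -> legal
(0,3): no bracket -> illegal
(0,4): no bracket -> illegal
(0,5): no bracket -> illegal
(0,6): flips 2 -> legal
(1,1): no bracket -> illegal
(1,3): flips 2 -> legal
(1,4): flips 2 -> legal
(1,6): no bracket -> illegal
(2,1): no bracket -> illegal
(2,5): flips 2 -> legal
(2,6): no bracket -> illegal
(3,2): no bracket -> illegal
(4,2): flips 1 -> legal
(5,2): no bracket -> illegal
(5,3): flips 1 -> legal
(5,4): no bracket -> illegal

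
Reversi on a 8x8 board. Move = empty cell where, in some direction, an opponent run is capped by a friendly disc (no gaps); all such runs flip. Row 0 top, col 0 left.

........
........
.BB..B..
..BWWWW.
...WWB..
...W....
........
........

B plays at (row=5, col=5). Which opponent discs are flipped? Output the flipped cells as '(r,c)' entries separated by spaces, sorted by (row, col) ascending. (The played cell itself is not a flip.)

Answer: (3,3) (4,4)

Derivation:
Dir NW: opp run (4,4) (3,3) capped by B -> flip
Dir N: first cell 'B' (not opp) -> no flip
Dir NE: first cell '.' (not opp) -> no flip
Dir W: first cell '.' (not opp) -> no flip
Dir E: first cell '.' (not opp) -> no flip
Dir SW: first cell '.' (not opp) -> no flip
Dir S: first cell '.' (not opp) -> no flip
Dir SE: first cell '.' (not opp) -> no flip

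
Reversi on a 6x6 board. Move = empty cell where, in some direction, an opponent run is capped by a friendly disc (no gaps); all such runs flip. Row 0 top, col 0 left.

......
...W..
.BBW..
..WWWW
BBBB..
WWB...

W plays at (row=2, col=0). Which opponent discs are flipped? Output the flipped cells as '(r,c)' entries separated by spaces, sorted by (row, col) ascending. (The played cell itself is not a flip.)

Dir NW: edge -> no flip
Dir N: first cell '.' (not opp) -> no flip
Dir NE: first cell '.' (not opp) -> no flip
Dir W: edge -> no flip
Dir E: opp run (2,1) (2,2) capped by W -> flip
Dir SW: edge -> no flip
Dir S: first cell '.' (not opp) -> no flip
Dir SE: first cell '.' (not opp) -> no flip

Answer: (2,1) (2,2)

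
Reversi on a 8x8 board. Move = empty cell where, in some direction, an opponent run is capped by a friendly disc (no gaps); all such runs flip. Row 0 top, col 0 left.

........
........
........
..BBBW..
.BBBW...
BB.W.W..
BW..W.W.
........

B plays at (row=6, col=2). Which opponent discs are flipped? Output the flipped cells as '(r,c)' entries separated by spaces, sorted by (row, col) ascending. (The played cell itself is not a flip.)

Answer: (6,1)

Derivation:
Dir NW: first cell 'B' (not opp) -> no flip
Dir N: first cell '.' (not opp) -> no flip
Dir NE: opp run (5,3) (4,4) (3,5), next='.' -> no flip
Dir W: opp run (6,1) capped by B -> flip
Dir E: first cell '.' (not opp) -> no flip
Dir SW: first cell '.' (not opp) -> no flip
Dir S: first cell '.' (not opp) -> no flip
Dir SE: first cell '.' (not opp) -> no flip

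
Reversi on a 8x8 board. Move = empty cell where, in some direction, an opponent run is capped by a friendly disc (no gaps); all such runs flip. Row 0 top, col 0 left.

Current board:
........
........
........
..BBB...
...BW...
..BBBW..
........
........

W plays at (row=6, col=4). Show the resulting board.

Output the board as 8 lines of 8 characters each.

Place W at (6,4); scan 8 dirs for brackets.
Dir NW: opp run (5,3), next='.' -> no flip
Dir N: opp run (5,4) capped by W -> flip
Dir NE: first cell 'W' (not opp) -> no flip
Dir W: first cell '.' (not opp) -> no flip
Dir E: first cell '.' (not opp) -> no flip
Dir SW: first cell '.' (not opp) -> no flip
Dir S: first cell '.' (not opp) -> no flip
Dir SE: first cell '.' (not opp) -> no flip
All flips: (5,4)

Answer: ........
........
........
..BBB...
...BW...
..BBWW..
....W...
........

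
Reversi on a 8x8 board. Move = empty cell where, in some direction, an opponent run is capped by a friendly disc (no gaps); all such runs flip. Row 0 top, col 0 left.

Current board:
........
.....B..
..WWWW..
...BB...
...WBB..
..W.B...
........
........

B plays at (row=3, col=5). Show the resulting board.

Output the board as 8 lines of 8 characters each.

Place B at (3,5); scan 8 dirs for brackets.
Dir NW: opp run (2,4), next='.' -> no flip
Dir N: opp run (2,5) capped by B -> flip
Dir NE: first cell '.' (not opp) -> no flip
Dir W: first cell 'B' (not opp) -> no flip
Dir E: first cell '.' (not opp) -> no flip
Dir SW: first cell 'B' (not opp) -> no flip
Dir S: first cell 'B' (not opp) -> no flip
Dir SE: first cell '.' (not opp) -> no flip
All flips: (2,5)

Answer: ........
.....B..
..WWWB..
...BBB..
...WBB..
..W.B...
........
........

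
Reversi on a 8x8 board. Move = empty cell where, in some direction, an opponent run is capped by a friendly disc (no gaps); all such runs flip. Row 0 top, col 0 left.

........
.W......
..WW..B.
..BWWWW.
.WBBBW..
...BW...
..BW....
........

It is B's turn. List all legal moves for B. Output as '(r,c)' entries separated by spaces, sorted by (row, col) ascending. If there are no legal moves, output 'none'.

(0,0): flips 3 -> legal
(0,1): no bracket -> illegal
(0,2): no bracket -> illegal
(1,0): no bracket -> illegal
(1,2): flips 1 -> legal
(1,3): flips 2 -> legal
(1,4): flips 1 -> legal
(2,0): no bracket -> illegal
(2,1): no bracket -> illegal
(2,4): flips 2 -> legal
(2,5): flips 1 -> legal
(2,7): no bracket -> illegal
(3,0): no bracket -> illegal
(3,1): no bracket -> illegal
(3,7): flips 4 -> legal
(4,0): flips 1 -> legal
(4,6): flips 2 -> legal
(4,7): no bracket -> illegal
(5,0): flips 1 -> legal
(5,1): no bracket -> illegal
(5,2): no bracket -> illegal
(5,5): flips 1 -> legal
(5,6): no bracket -> illegal
(6,4): flips 2 -> legal
(6,5): flips 1 -> legal
(7,2): no bracket -> illegal
(7,3): flips 1 -> legal
(7,4): no bracket -> illegal

Answer: (0,0) (1,2) (1,3) (1,4) (2,4) (2,5) (3,7) (4,0) (4,6) (5,0) (5,5) (6,4) (6,5) (7,3)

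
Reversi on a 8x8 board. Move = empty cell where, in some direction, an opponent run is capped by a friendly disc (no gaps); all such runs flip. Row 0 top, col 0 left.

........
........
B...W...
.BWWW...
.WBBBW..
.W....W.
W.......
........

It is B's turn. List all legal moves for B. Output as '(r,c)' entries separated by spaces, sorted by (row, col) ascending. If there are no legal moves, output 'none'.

(1,3): no bracket -> illegal
(1,4): flips 2 -> legal
(1,5): flips 2 -> legal
(2,1): flips 1 -> legal
(2,2): flips 2 -> legal
(2,3): flips 1 -> legal
(2,5): flips 1 -> legal
(3,0): no bracket -> illegal
(3,5): flips 3 -> legal
(3,6): no bracket -> illegal
(4,0): flips 1 -> legal
(4,6): flips 1 -> legal
(4,7): no bracket -> illegal
(5,0): no bracket -> illegal
(5,2): no bracket -> illegal
(5,4): no bracket -> illegal
(5,5): no bracket -> illegal
(5,7): no bracket -> illegal
(6,1): flips 2 -> legal
(6,2): no bracket -> illegal
(6,5): no bracket -> illegal
(6,6): no bracket -> illegal
(6,7): no bracket -> illegal
(7,0): no bracket -> illegal
(7,1): no bracket -> illegal

Answer: (1,4) (1,5) (2,1) (2,2) (2,3) (2,5) (3,5) (4,0) (4,6) (6,1)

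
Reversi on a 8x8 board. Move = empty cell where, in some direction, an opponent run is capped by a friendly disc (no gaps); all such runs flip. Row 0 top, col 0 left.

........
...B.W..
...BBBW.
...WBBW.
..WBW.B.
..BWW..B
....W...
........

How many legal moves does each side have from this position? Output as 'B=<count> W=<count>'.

-- B to move --
(0,4): no bracket -> illegal
(0,5): flips 1 -> legal
(0,6): flips 1 -> legal
(1,4): no bracket -> illegal
(1,6): flips 2 -> legal
(1,7): flips 1 -> legal
(2,2): no bracket -> illegal
(2,7): flips 1 -> legal
(3,1): no bracket -> illegal
(3,2): flips 2 -> legal
(3,7): flips 1 -> legal
(4,1): flips 1 -> legal
(4,5): flips 1 -> legal
(4,7): flips 1 -> legal
(5,1): flips 2 -> legal
(5,5): flips 2 -> legal
(6,2): flips 2 -> legal
(6,3): flips 1 -> legal
(6,5): flips 1 -> legal
(7,3): no bracket -> illegal
(7,4): flips 3 -> legal
(7,5): no bracket -> illegal
B mobility = 16
-- W to move --
(0,2): no bracket -> illegal
(0,3): flips 2 -> legal
(0,4): no bracket -> illegal
(1,2): no bracket -> illegal
(1,4): flips 3 -> legal
(1,6): no bracket -> illegal
(2,2): flips 3 -> legal
(3,2): flips 1 -> legal
(3,7): no bracket -> illegal
(4,1): no bracket -> illegal
(4,5): flips 2 -> legal
(4,7): no bracket -> illegal
(5,1): flips 1 -> legal
(5,5): no bracket -> illegal
(5,6): flips 1 -> legal
(6,1): no bracket -> illegal
(6,2): flips 1 -> legal
(6,3): no bracket -> illegal
(6,6): no bracket -> illegal
(6,7): no bracket -> illegal
W mobility = 8

Answer: B=16 W=8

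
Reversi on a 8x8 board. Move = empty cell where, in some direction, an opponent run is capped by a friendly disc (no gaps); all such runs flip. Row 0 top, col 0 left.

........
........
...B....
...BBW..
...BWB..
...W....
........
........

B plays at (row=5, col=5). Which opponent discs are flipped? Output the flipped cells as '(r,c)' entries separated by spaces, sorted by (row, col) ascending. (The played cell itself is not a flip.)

Answer: (4,4)

Derivation:
Dir NW: opp run (4,4) capped by B -> flip
Dir N: first cell 'B' (not opp) -> no flip
Dir NE: first cell '.' (not opp) -> no flip
Dir W: first cell '.' (not opp) -> no flip
Dir E: first cell '.' (not opp) -> no flip
Dir SW: first cell '.' (not opp) -> no flip
Dir S: first cell '.' (not opp) -> no flip
Dir SE: first cell '.' (not opp) -> no flip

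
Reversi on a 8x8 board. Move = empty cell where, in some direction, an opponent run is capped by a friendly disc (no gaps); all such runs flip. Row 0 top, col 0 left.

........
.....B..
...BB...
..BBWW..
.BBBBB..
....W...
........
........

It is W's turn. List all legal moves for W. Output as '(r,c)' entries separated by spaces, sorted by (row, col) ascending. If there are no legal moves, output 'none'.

Answer: (1,2) (1,3) (1,4) (2,1) (3,1) (3,6) (5,2) (5,3) (5,5) (5,6)

Derivation:
(0,4): no bracket -> illegal
(0,5): no bracket -> illegal
(0,6): no bracket -> illegal
(1,2): flips 1 -> legal
(1,3): flips 1 -> legal
(1,4): flips 1 -> legal
(1,6): no bracket -> illegal
(2,1): flips 2 -> legal
(2,2): no bracket -> illegal
(2,5): no bracket -> illegal
(2,6): no bracket -> illegal
(3,0): no bracket -> illegal
(3,1): flips 2 -> legal
(3,6): flips 1 -> legal
(4,0): no bracket -> illegal
(4,6): no bracket -> illegal
(5,0): no bracket -> illegal
(5,1): no bracket -> illegal
(5,2): flips 1 -> legal
(5,3): flips 1 -> legal
(5,5): flips 1 -> legal
(5,6): flips 1 -> legal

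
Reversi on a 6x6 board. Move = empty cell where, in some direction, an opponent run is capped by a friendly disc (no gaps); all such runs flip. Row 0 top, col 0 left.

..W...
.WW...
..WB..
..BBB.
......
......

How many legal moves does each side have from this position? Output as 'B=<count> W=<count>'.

-- B to move --
(0,0): flips 2 -> legal
(0,1): flips 1 -> legal
(0,3): no bracket -> illegal
(1,0): no bracket -> illegal
(1,3): no bracket -> illegal
(2,0): no bracket -> illegal
(2,1): flips 1 -> legal
(3,1): no bracket -> illegal
B mobility = 3
-- W to move --
(1,3): no bracket -> illegal
(1,4): no bracket -> illegal
(2,1): no bracket -> illegal
(2,4): flips 1 -> legal
(2,5): no bracket -> illegal
(3,1): no bracket -> illegal
(3,5): no bracket -> illegal
(4,1): no bracket -> illegal
(4,2): flips 1 -> legal
(4,3): no bracket -> illegal
(4,4): flips 1 -> legal
(4,5): flips 2 -> legal
W mobility = 4

Answer: B=3 W=4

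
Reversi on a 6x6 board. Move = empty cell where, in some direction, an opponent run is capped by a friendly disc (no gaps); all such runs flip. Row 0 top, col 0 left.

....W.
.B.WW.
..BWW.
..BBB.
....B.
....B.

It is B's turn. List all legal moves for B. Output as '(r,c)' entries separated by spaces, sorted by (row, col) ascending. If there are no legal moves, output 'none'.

(0,2): no bracket -> illegal
(0,3): flips 2 -> legal
(0,5): flips 2 -> legal
(1,2): flips 1 -> legal
(1,5): flips 1 -> legal
(2,5): flips 2 -> legal
(3,5): no bracket -> illegal

Answer: (0,3) (0,5) (1,2) (1,5) (2,5)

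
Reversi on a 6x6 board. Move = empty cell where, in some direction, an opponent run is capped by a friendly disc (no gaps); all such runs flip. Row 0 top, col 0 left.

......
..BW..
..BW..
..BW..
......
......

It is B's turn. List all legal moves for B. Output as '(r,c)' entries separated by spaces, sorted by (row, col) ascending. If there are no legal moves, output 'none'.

Answer: (0,4) (1,4) (2,4) (3,4) (4,4)

Derivation:
(0,2): no bracket -> illegal
(0,3): no bracket -> illegal
(0,4): flips 1 -> legal
(1,4): flips 2 -> legal
(2,4): flips 1 -> legal
(3,4): flips 2 -> legal
(4,2): no bracket -> illegal
(4,3): no bracket -> illegal
(4,4): flips 1 -> legal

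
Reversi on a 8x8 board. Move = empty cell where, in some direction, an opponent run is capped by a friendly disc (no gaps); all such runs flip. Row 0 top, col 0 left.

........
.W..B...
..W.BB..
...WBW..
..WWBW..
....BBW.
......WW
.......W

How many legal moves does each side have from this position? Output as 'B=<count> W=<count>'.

Answer: B=9 W=7

Derivation:
-- B to move --
(0,0): flips 3 -> legal
(0,1): no bracket -> illegal
(0,2): no bracket -> illegal
(1,0): no bracket -> illegal
(1,2): no bracket -> illegal
(1,3): no bracket -> illegal
(2,0): no bracket -> illegal
(2,1): no bracket -> illegal
(2,3): no bracket -> illegal
(2,6): flips 1 -> legal
(3,1): no bracket -> illegal
(3,2): flips 2 -> legal
(3,6): flips 2 -> legal
(4,1): flips 2 -> legal
(4,6): flips 2 -> legal
(4,7): no bracket -> illegal
(5,1): flips 2 -> legal
(5,2): flips 1 -> legal
(5,3): no bracket -> illegal
(5,7): flips 1 -> legal
(6,5): no bracket -> illegal
(7,5): no bracket -> illegal
(7,6): no bracket -> illegal
B mobility = 9
-- W to move --
(0,3): no bracket -> illegal
(0,4): no bracket -> illegal
(0,5): no bracket -> illegal
(1,3): flips 1 -> legal
(1,5): flips 2 -> legal
(1,6): flips 2 -> legal
(2,3): flips 1 -> legal
(2,6): no bracket -> illegal
(3,6): no bracket -> illegal
(4,6): no bracket -> illegal
(5,3): flips 3 -> legal
(6,3): flips 1 -> legal
(6,4): no bracket -> illegal
(6,5): flips 2 -> legal
W mobility = 7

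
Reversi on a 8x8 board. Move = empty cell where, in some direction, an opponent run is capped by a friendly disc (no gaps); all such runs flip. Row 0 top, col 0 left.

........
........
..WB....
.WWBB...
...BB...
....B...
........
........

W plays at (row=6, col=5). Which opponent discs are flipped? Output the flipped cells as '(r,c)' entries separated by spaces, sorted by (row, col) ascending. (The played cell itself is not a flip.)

Dir NW: opp run (5,4) (4,3) capped by W -> flip
Dir N: first cell '.' (not opp) -> no flip
Dir NE: first cell '.' (not opp) -> no flip
Dir W: first cell '.' (not opp) -> no flip
Dir E: first cell '.' (not opp) -> no flip
Dir SW: first cell '.' (not opp) -> no flip
Dir S: first cell '.' (not opp) -> no flip
Dir SE: first cell '.' (not opp) -> no flip

Answer: (4,3) (5,4)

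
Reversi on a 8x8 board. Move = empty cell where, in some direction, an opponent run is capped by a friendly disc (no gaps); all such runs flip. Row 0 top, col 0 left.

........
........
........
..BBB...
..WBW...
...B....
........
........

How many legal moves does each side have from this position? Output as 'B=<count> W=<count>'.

-- B to move --
(3,1): flips 1 -> legal
(3,5): flips 1 -> legal
(4,1): flips 1 -> legal
(4,5): flips 1 -> legal
(5,1): flips 1 -> legal
(5,2): flips 1 -> legal
(5,4): flips 1 -> legal
(5,5): flips 1 -> legal
B mobility = 8
-- W to move --
(2,1): no bracket -> illegal
(2,2): flips 2 -> legal
(2,3): no bracket -> illegal
(2,4): flips 2 -> legal
(2,5): no bracket -> illegal
(3,1): no bracket -> illegal
(3,5): no bracket -> illegal
(4,1): no bracket -> illegal
(4,5): no bracket -> illegal
(5,2): no bracket -> illegal
(5,4): no bracket -> illegal
(6,2): flips 1 -> legal
(6,3): no bracket -> illegal
(6,4): flips 1 -> legal
W mobility = 4

Answer: B=8 W=4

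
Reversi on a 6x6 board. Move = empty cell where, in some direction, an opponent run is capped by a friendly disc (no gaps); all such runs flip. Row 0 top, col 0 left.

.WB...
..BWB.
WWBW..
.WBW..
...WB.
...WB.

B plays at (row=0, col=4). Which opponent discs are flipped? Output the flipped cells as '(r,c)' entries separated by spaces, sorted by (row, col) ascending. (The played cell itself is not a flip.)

Dir NW: edge -> no flip
Dir N: edge -> no flip
Dir NE: edge -> no flip
Dir W: first cell '.' (not opp) -> no flip
Dir E: first cell '.' (not opp) -> no flip
Dir SW: opp run (1,3) capped by B -> flip
Dir S: first cell 'B' (not opp) -> no flip
Dir SE: first cell '.' (not opp) -> no flip

Answer: (1,3)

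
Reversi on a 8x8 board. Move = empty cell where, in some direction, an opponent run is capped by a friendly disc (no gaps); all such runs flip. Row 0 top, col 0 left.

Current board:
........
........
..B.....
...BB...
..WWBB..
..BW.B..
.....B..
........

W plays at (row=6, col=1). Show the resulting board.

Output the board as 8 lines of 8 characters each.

Place W at (6,1); scan 8 dirs for brackets.
Dir NW: first cell '.' (not opp) -> no flip
Dir N: first cell '.' (not opp) -> no flip
Dir NE: opp run (5,2) capped by W -> flip
Dir W: first cell '.' (not opp) -> no flip
Dir E: first cell '.' (not opp) -> no flip
Dir SW: first cell '.' (not opp) -> no flip
Dir S: first cell '.' (not opp) -> no flip
Dir SE: first cell '.' (not opp) -> no flip
All flips: (5,2)

Answer: ........
........
..B.....
...BB...
..WWBB..
..WW.B..
.W...B..
........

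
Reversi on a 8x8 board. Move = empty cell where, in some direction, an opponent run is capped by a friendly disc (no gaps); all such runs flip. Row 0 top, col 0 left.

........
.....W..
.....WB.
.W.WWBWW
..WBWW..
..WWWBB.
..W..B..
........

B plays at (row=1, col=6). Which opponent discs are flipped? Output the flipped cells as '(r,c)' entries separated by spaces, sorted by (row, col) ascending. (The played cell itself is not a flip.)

Answer: (2,5) (3,4)

Derivation:
Dir NW: first cell '.' (not opp) -> no flip
Dir N: first cell '.' (not opp) -> no flip
Dir NE: first cell '.' (not opp) -> no flip
Dir W: opp run (1,5), next='.' -> no flip
Dir E: first cell '.' (not opp) -> no flip
Dir SW: opp run (2,5) (3,4) capped by B -> flip
Dir S: first cell 'B' (not opp) -> no flip
Dir SE: first cell '.' (not opp) -> no flip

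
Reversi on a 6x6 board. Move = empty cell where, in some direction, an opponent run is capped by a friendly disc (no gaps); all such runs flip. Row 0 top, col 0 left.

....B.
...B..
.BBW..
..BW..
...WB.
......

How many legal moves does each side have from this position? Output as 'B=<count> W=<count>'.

-- B to move --
(1,2): no bracket -> illegal
(1,4): flips 1 -> legal
(2,4): flips 1 -> legal
(3,4): flips 1 -> legal
(4,2): flips 1 -> legal
(5,2): no bracket -> illegal
(5,3): flips 3 -> legal
(5,4): flips 1 -> legal
B mobility = 6
-- W to move --
(0,2): no bracket -> illegal
(0,3): flips 1 -> legal
(0,5): no bracket -> illegal
(1,0): flips 2 -> legal
(1,1): flips 1 -> legal
(1,2): no bracket -> illegal
(1,4): no bracket -> illegal
(1,5): no bracket -> illegal
(2,0): flips 2 -> legal
(2,4): no bracket -> illegal
(3,0): no bracket -> illegal
(3,1): flips 1 -> legal
(3,4): no bracket -> illegal
(3,5): no bracket -> illegal
(4,1): flips 1 -> legal
(4,2): no bracket -> illegal
(4,5): flips 1 -> legal
(5,3): no bracket -> illegal
(5,4): no bracket -> illegal
(5,5): flips 1 -> legal
W mobility = 8

Answer: B=6 W=8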